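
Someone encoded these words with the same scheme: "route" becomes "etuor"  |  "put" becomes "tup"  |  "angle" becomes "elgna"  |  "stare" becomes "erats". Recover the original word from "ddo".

odd

It's just the letters in reverse order.
Decoding ddo: then reverse → odd.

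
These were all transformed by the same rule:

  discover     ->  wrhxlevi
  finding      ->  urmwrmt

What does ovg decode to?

Letters are reflected about the middle of the alphabet (position → 25−position): Atbash.
Decoding ovg: o↔l, v↔e, g↔t.

let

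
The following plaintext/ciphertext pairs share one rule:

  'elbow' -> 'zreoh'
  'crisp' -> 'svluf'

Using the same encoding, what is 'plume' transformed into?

hpxos

The output letters match the input read backwards, each shifted +3: elbow reversed is woble. The word is reversed, then every letter is shifted forward by 3.
Applying it to plume: reverse → emulp; then shift: e+3=h, m+3=p, u+3=x, l+3=o, p+3=s.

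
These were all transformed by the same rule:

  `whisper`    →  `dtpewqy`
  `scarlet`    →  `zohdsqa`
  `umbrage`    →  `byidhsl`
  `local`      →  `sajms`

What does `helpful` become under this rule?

oqsbmgs

It's a Vigenère-style cipher with numeric key [7,12]: position i shifts by key[i mod 2].
Applying it to helpful: h+7=o, e+12=q, l+7=s, p+12=b, f+7=m, u+12=g, l+7=s.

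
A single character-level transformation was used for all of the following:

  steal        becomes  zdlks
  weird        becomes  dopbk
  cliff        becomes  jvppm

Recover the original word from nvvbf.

Shifts by position in steal: pos 0: s→z (+7), pos 1: t→d (+10), pos 2: e→l (+7), pos 3: a→k (+10) — repeating every 2. The shifts repeat in a cycle of length 2: positions 0,1,… shift by +7, +10, then the pattern repeats.
Reversing it on nvvbf: n−7=g, v−10=l, v−7=o, b−10=r, f−7=y.

glory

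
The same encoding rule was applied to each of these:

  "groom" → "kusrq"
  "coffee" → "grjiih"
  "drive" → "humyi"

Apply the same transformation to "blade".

foegi

The shifts repeat in a cycle of length 2: positions 0,1,… shift by +4, +3, then the pattern repeats.
On blade: b+4=f, l+3=o, a+4=e, d+3=g, e+4=i.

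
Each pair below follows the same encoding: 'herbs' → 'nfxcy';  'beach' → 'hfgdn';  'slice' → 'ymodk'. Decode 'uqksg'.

Shifts by position in herbs: pos 0: h→n (+6), pos 1: e→f (+1), pos 2: r→x (+6), pos 3: b→c (+1) — repeating every 2. A repeating key of period 2 is used — shifts +6, +1 over and over.
Undoing it on uqksg: u−6=o, q−1=p, k−6=e, s−1=r, g−6=a.

opera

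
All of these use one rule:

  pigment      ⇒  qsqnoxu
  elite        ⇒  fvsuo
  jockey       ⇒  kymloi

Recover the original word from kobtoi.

Shifts by position in pigment: pos 0: p→q (+1), pos 1: i→s (+10), pos 2: g→q (+10), pos 3: m→n (+1), pos 4: e→o (+10), pos 5: n→x (+10) — repeating every 3. A repeating key of period 3 is used — shifts +1, +10, +10 over and over.
Reversing it on kobtoi: k−1=j, o−10=e, b−10=r, t−1=s, o−10=e, i−10=y.

jersey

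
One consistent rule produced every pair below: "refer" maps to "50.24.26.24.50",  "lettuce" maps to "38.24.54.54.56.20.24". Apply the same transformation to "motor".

Each letter becomes 2×(its alphabet position, a=1..z=26) + 14.
For motor: m=13→40, o=15→44, t=20→54, o=15→44, r=18→50.

40.44.54.44.50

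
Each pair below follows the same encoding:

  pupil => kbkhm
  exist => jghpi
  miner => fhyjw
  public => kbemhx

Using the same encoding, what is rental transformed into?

wjyilm

p(15)→k(10) and u(20)→b(1) fit y≡19x+11 (mod 26); the inverse of 19 mod 26 is 11. This is an affine cipher: with a=0,…,z=25, each position x becomes (19x+11) mod 26.
On rental: r(17)→19·17+11≡22=w; e(4)→19·4+11≡9=j; n(13)→19·13+11≡24=y; t(19)→19·19+11≡8=i; a(0)→19·0+11≡11=l; l(11)→19·11+11≡12=m (all mod 26).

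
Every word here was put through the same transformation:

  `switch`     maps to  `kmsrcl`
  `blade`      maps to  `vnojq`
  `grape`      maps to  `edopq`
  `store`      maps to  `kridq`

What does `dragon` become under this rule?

s(18)→k(10) and w(22)→m(12) fit y≡7x+14 (mod 26); the inverse of 7 mod 26 is 15. Each letter's alphabet position (a=0..z=25) is mapped through 7·x+14 mod 26 — an affine cipher.
On dragon: d(3)→7·3+14≡9=j; r(17)→7·17+14≡3=d; a(0)→7·0+14≡14=o; g(6)→7·6+14≡4=e; o(14)→7·14+14≡8=i; n(13)→7·13+14≡1=b (all mod 26).

jdoeib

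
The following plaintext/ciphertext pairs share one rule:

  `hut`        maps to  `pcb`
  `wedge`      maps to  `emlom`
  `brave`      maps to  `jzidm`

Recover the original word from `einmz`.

Compare letters: h→p is +8, u→c is +8, t→b is +8 — a constant shift. It's a constant shift of +8 (ROT8).
Reversing it on einmz: e−8=w, i−8=a, n−8=f, m−8=e, z−8=r.

wafer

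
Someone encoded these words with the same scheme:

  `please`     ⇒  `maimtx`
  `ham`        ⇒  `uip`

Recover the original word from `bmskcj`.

The output letters match the input read backwards, each shifted +8: please reversed is esaelp. The word is reversed, then every letter is shifted forward by 8.
Reversing it on bmskcj: shift back: b−8=t, m−8=e, s−8=k, k−8=c, c−8=u, j−8=b → tekcub; then reverse → bucket.

bucket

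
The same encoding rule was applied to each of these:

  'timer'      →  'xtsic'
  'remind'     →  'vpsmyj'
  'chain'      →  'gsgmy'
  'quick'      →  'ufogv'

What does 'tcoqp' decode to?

prime

Shifts by position in timer: pos 0: t→x (+4), pos 1: i→t (+11), pos 2: m→s (+6), pos 3: e→i (+4), pos 4: r→c (+11) — repeating every 3. The shifts repeat in a cycle of length 3: positions 0,1,… shift by +4, +11, +6, then the pattern repeats.
Decoding tcoqp: t−4=p, c−11=r, o−6=i, q−4=m, p−11=e.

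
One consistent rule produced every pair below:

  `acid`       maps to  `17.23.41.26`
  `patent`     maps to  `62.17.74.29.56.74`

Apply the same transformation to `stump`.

71.74.77.53.62

a(#1)→17 and c(#3)→23: differences scale by 3, so n = 3·pos + 14. Each letter becomes 3×(its alphabet position, a=1..z=26) + 14.
On stump: s=19→71, t=20→74, u=21→77, m=13→53, p=16→62.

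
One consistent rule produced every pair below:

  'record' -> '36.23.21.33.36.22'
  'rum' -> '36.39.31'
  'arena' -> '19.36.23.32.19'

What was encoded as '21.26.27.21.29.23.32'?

chicken

r is letter #18 and maps to 36: an offset of 18. Each letter is replaced by its alphabet position (a=1..z=26) + 18.
Decoding 21.26.27.21.29.23.32: 21→(21−18)÷1=3=c, 26→(26−18)÷1=8=h, 27→(27−18)÷1=9=i, 21→(21−18)÷1=3=c, 29→(29−18)÷1=11=k, 23→(23−18)÷1=5=e, 32→(32−18)÷1=14=n.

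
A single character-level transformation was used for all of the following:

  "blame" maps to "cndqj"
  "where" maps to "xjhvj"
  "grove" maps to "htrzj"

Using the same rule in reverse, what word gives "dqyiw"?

Each letter shifts forward by (position + 1), i.e. 1, 2, 3, … — the shift grows by one for each successive letter.
Reversing it on dqyiw: d−1=c, q−2=o, y−3=v, i−4=e, w−5=r.

cover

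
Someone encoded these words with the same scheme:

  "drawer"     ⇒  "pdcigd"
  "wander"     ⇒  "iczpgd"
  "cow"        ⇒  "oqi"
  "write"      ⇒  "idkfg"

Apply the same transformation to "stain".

The shift depends on letter class: consonant d→p is +12, but vowel a→c is +2. Vowels shift forward by 2 and consonants shift forward by 12.
For stain: s(cons)+12=e, t(cons)+12=f, a(vowel)+2=c, i(vowel)+2=k, n(cons)+12=z.

efckz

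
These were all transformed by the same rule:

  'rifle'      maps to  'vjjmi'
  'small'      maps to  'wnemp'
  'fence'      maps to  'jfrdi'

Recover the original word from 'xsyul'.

truth

Shifts by position in rifle: pos 0: r→v (+4), pos 1: i→j (+1), pos 2: f→j (+4), pos 3: l→m (+1) — repeating every 2. A repeating key of period 2 is used — shifts +4, +1 over and over.
Undoing it on xsyul: x−4=t, s−1=r, y−4=u, u−1=t, l−4=h.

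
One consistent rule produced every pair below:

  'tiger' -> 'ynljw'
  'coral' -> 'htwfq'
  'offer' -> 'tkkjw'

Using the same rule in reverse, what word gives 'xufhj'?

Each letter is shifted forward by 5 in the alphabet (a Caesar shift of +5).
Reversing it on xufhj: x−5=s, u−5=p, f−5=a, h−5=c, j−5=e.

space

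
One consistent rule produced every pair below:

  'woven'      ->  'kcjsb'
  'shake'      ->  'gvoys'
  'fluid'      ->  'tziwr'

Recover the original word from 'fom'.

ray

Each letter is shifted forward by 14 in the alphabet (a Caesar shift of +14).
Decoding fom: f−14=r, o−14=a, m−14=y.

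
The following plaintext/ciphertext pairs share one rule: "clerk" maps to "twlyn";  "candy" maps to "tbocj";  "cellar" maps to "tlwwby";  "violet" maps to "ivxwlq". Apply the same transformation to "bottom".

c(2)→t(19) and l(11)→w(22) fit y≡9x+1 (mod 26); the inverse of 9 mod 26 is 3. This is an affine cipher: with a=0,…,z=25, each position x becomes (9x+1) mod 26.
On bottom: b(1)→9·1+1≡10=k; o(14)→9·14+1≡23=x; t(19)→9·19+1≡16=q; t(19)→9·19+1≡16=q; o(14)→9·14+1≡23=x; m(12)→9·12+1≡5=f (all mod 26).

kxqqxf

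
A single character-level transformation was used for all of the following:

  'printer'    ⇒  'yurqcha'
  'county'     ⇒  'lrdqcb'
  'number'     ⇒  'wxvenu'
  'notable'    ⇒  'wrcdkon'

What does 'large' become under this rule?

Shifts by position in printer: pos 0: p→y (+9), pos 1: r→u (+3), pos 2: i→r (+9), pos 3: n→q (+3) — repeating every 2. A repeating key of period 2 is used — shifts +9, +3 over and over.
For large: l+9=u, a+3=d, r+9=a, g+3=j, e+9=n.

udajn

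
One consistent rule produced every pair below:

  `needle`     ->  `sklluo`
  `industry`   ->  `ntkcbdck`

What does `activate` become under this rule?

In needle: n→s is +5, e→k is +6, e→l is +7, d→l is +8 — the shift increases by 1 each position. Letter i (0-indexed) is shifted by i+5, so successive shifts are 5, 6, 7, ….
On activate: a+5=f, c+6=i, t+7=a, i+8=q, v+9=e, a+10=k, t+11=e, e+12=q.

fiaqekeq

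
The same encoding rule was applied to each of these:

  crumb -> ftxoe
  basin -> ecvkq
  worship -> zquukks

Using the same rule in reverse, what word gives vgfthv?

secret

Shifts by position in crumb: pos 0: c→f (+3), pos 1: r→t (+2), pos 2: u→x (+3), pos 3: m→o (+2) — repeating every 2. It's a Vigenère-style cipher with numeric key [3,2]: position i shifts by key[i mod 2].
Decoding vgfthv: v−3=s, g−2=e, f−3=c, t−2=r, h−3=e, v−2=t.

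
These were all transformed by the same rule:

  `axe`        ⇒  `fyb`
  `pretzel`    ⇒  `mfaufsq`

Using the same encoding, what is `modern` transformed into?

Two steps: reverse the string, then apply a Caesar shift of +1.
On modern: reverse → nredom; then shift: n+1=o, r+1=s, e+1=f, d+1=e, o+1=p, m+1=n.

osfepn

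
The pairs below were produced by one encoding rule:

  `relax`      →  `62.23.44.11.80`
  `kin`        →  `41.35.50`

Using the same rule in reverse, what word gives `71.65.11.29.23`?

With a=1..z=26, the number is 3·pos + 8.
Reversing it on 71.65.11.29.23: 71→(71−8)÷3=21=u, 65→(65−8)÷3=19=s, 11→(11−8)÷3=1=a, 29→(29−8)÷3=7=g, 23→(23−8)÷3=5=e.

usage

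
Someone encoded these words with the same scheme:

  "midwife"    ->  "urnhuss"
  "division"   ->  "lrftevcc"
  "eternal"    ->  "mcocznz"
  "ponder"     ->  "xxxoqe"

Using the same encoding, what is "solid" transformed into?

axvtp

In midwife: m→u is +8, i→r is +9, d→n is +10, w→h is +11 — the shift increases by 1 each position. Letter i (0-indexed) is shifted by i+8, so successive shifts are 8, 9, 10, ….
On solid: s+8=a, o+9=x, l+10=v, i+11=t, d+12=p.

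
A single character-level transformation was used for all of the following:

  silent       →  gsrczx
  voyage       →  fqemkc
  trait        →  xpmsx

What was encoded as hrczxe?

s(18)→g(6) and i(8)→s(18) fit y≡17x+12 (mod 26); the inverse of 17 mod 26 is 23. Each letter's alphabet position (a=0..z=25) is mapped through 17·x+12 mod 26 — an affine cipher.
Undoing it on hrczxe: h(7)→23·(7−12)≡15=p; r(17)→23·(17−12)≡11=l; c(2)→23·(2−12)≡4=e; z(25)→23·(25−12)≡13=n; x(23)→23·(23−12)≡19=t; e(4)→23·(4−12)≡24=y (all mod 26).

plenty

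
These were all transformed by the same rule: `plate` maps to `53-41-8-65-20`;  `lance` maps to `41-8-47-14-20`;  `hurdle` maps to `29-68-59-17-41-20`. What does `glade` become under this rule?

p(#16)→53 and l(#12)→41: differences scale by 3, so n = 3·pos + 5. The formula is n = 3×(alphabet index, a=1) + 5.
For glade: g=7→26, l=12→41, a=1→8, d=4→17, e=5→20.

26-41-8-17-20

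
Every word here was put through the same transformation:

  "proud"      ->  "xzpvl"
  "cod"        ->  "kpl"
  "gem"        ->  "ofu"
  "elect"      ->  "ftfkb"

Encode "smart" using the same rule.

aubzb

Two shifts are in play — +1 for a/e/i/o/u, +8 for every other letter.
On smart: s(cons)+8=a, m(cons)+8=u, a(vowel)+1=b, r(cons)+8=z, t(cons)+8=b.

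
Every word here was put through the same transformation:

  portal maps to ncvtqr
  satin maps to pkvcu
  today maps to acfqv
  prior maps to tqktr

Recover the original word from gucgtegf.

decrease

Read the word backwards and shift each letter +2.
Reversing it on gucgtegf: shift back: g−2=e, u−2=s, c−2=a, g−2=e, t−2=r, e−2=c, g−2=e, f−2=d → esaerced; then reverse → decrease.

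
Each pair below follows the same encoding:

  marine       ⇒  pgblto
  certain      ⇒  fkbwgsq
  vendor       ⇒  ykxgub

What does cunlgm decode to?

zodiac

Shifts by position in marine: pos 0: m→p (+3), pos 1: a→g (+6), pos 2: r→b (+10), pos 3: i→l (+3), pos 4: n→t (+6), pos 5: e→o (+10) — repeating every 3. It's a Vigenère-style cipher with numeric key [3,6,10]: position i shifts by key[i mod 3].
Undoing it on cunlgm: c−3=z, u−6=o, n−10=d, l−3=i, g−6=a, m−10=c.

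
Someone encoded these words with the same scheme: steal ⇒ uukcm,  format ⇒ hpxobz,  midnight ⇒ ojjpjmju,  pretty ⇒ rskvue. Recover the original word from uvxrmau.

Shifts by position in steal: pos 0: s→u (+2), pos 1: t→u (+1), pos 2: e→k (+6), pos 3: a→c (+2), pos 4: l→m (+1) — repeating every 3. The shifts repeat in a cycle of length 3: positions 0,1,… shift by +2, +1, +6, then the pattern repeats.
Decoding uvxrmau: u−2=s, v−1=u, x−6=r, r−2=p, m−1=l, a−6=u, u−2=s.

surplus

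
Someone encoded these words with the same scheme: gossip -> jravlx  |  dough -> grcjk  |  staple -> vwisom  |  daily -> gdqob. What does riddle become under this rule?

Shifts by position in gossip: pos 0: g→j (+3), pos 1: o→r (+3), pos 2: s→a (+8), pos 3: s→v (+3), pos 4: i→l (+3), pos 5: p→x (+8) — repeating every 3. It's a Vigenère-style cipher with numeric key [3,3,8]: position i shifts by key[i mod 3].
On riddle: r+3=u, i+3=l, d+8=l, d+3=g, l+3=o, e+8=m.

ullgom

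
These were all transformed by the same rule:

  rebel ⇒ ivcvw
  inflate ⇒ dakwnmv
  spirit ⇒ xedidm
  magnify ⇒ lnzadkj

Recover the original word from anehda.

napkin

This is an affine cipher: with a=0,…,z=25, each position x becomes (15x+13) mod 26.
Undoing it on anehda: a(0)→7·(0−13)≡13=n; n(13)→7·(13−13)≡0=a; e(4)→7·(4−13)≡15=p; h(7)→7·(7−13)≡10=k; d(3)→7·(3−13)≡8=i; a(0)→7·(0−13)≡13=n (all mod 26).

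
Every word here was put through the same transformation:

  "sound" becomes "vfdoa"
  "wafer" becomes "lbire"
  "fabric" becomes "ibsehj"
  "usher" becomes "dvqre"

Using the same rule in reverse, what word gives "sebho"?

brain

This is an affine cipher: with a=0,…,z=25, each position x becomes (17x+1) mod 26.
Decoding sebho: s(18)→23·(18−1)≡1=b; e(4)→23·(4−1)≡17=r; b(1)→23·(1−1)≡0=a; h(7)→23·(7−1)≡8=i; o(14)→23·(14−1)≡13=n (all mod 26).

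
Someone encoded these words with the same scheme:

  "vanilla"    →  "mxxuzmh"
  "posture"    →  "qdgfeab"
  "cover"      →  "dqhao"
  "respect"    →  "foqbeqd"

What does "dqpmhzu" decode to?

The output letters match the input read backwards, each shifted +12: vanilla reversed is allinav. Read the word backwards and shift each letter +12.
Decoding dqpmhzu: shift back: d−12=r, q−12=e, p−12=d, m−12=a, h−12=v, z−12=n, u−12=i → redavni; then reverse → invader.

invader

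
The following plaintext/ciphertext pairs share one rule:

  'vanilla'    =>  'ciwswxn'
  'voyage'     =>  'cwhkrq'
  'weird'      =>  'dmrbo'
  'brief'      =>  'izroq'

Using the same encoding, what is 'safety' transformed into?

In vanilla: v→c is +7, a→i is +8, n→w is +9, i→s is +10 — the shift increases by 1 each position. Letter i (0-indexed) is shifted by i+7, so successive shifts are 7, 8, 9, ….
Applying it to safety: s+7=z, a+8=i, f+9=o, e+10=o, t+11=e, y+12=k.

ziooek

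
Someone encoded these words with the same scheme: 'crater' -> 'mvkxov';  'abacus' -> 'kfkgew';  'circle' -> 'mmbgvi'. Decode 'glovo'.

where

Shifts by position in crater: pos 0: c→m (+10), pos 1: r→v (+4), pos 2: a→k (+10), pos 3: t→x (+4) — repeating every 2. A repeating key of period 2 is used — shifts +10, +4 over and over.
Undoing it on glovo: g−10=w, l−4=h, o−10=e, v−4=r, o−10=e.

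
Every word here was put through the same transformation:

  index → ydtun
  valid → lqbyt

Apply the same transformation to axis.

Compare letters: i→y is +16, n→d is +16, d→t is +16 — a constant shift. Every letter moves 16 places later in the alphabet, wrapping around z→a.
For axis: a+16=q, x+16=n, i+16=y, s+16=i.

qnyi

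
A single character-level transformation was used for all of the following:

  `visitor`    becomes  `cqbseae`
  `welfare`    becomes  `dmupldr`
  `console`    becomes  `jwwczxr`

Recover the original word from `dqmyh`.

In visitor: v→c is +7, i→q is +8, s→b is +9, i→s is +10 — the shift increases by 1 each position. The shift increases by 1 at each position, starting from +7: 7, 8, 9, ….
Undoing it on dqmyh: d−7=w, q−8=i, m−9=d, y−10=o, h−11=w.

widow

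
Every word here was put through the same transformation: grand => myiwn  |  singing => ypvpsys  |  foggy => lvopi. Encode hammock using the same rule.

nhuvynw

In grand: g→m is +6, r→y is +7, a→i is +8, n→w is +9 — the shift increases by 1 each position. Each letter shifts forward by (position + 6), i.e. 6, 7, 8, … — the shift grows by one for each successive letter.
On hammock: h+6=n, a+7=h, m+8=u, m+9=v, o+10=y, c+11=n, k+12=w.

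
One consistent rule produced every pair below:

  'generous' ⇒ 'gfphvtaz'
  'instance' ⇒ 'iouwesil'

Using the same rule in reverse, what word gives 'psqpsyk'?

promote

In generous: g→g is +0, e→f is +1, n→p is +2, e→h is +3 — the shift increases by 1 each position. The shift increases by 1 at each position, starting from +0: 0, 1, 2, ….
Reversing it on psqpsyk: p−0=p, s−1=r, q−2=o, p−3=m, s−4=o, y−5=t, k−6=e.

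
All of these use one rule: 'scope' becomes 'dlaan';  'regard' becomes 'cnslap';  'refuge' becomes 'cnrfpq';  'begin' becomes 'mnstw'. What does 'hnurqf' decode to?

The shifts repeat in a cycle of length 3: positions 0,1,… shift by +11, +9, +12, then the pattern repeats.
Reversing it on hnurqf: h−11=w, n−9=e, u−12=i, r−11=g, q−9=h, f−12=t.

weight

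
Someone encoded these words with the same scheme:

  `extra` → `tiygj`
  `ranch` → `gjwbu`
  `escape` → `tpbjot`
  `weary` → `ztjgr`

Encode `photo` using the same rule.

This is an affine cipher: with a=0,…,z=25, each position x becomes (9x+9) mod 26.
On photo: p(15)→9·15+9≡14=o; h(7)→9·7+9≡20=u; o(14)→9·14+9≡5=f; t(19)→9·19+9≡24=y; o(14)→9·14+9≡5=f (all mod 26).

oufyf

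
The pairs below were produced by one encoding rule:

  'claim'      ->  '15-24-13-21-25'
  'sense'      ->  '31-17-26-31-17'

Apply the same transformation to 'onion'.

27-26-21-27-26

The number is (letter's place in the alphabet, a=1) + 12.
Applying it to onion: o=15→27, n=14→26, i=9→21, o=15→27, n=14→26.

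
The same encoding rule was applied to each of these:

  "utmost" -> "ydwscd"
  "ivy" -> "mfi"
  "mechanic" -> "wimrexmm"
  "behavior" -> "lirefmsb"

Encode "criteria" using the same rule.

Two shifts are in play — +4 for a/e/i/o/u, +10 for every other letter.
On criteria: c(cons)+10=m, r(cons)+10=b, i(vowel)+4=m, t(cons)+10=d, e(vowel)+4=i, r(cons)+10=b, i(vowel)+4=m, a(vowel)+4=e.

mbmdibme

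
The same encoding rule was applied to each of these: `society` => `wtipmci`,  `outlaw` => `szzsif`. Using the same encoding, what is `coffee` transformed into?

gtlmmn

In society: s→w is +4, o→t is +5, c→i is +6, i→p is +7 — the shift increases by 1 each position. Letter i (0-indexed) is shifted by i+4, so successive shifts are 4, 5, 6, ….
For coffee: c+4=g, o+5=t, f+6=l, f+7=m, e+8=m, e+9=n.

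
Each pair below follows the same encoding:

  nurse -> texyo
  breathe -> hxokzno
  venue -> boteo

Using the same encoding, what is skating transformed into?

yqkzstm

The shift depends on letter class: consonant n→t is +6, but vowel u→e is +10. Vowels shift forward by 10 and consonants shift forward by 6.
For skating: s(cons)+6=y, k(cons)+6=q, a(vowel)+10=k, t(cons)+6=z, i(vowel)+10=s, n(cons)+6=t, g(cons)+6=m.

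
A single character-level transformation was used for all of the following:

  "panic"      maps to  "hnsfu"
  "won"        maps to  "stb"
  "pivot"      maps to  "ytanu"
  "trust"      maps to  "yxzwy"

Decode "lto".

jog

The output letters match the input read backwards, each shifted +5: panic reversed is cinap. Read the word backwards and shift each letter +5.
Undoing it on lto: shift back: l−5=g, t−5=o, o−5=j → goj; then reverse → jog.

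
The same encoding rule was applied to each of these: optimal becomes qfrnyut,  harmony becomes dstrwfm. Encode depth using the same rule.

The output letters match the input read backwards, each shifted +5: optimal reversed is lamitpo. The word is reversed, then every letter is shifted forward by 5.
On depth: reverse → htped; then shift: h+5=m, t+5=y, p+5=u, e+5=j, d+5=i.

myuji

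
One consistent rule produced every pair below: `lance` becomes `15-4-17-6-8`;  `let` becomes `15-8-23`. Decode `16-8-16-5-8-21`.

l is letter #12 and maps to 15: an offset of 3. The number is (letter's place in the alphabet, a=1) + 3.
Decoding 16-8-16-5-8-21: 16→(16−3)÷1=13=m, 8→(8−3)÷1=5=e, 16→(16−3)÷1=13=m, 5→(5−3)÷1=2=b, 8→(8−3)÷1=5=e, 21→(21−3)÷1=18=r.

member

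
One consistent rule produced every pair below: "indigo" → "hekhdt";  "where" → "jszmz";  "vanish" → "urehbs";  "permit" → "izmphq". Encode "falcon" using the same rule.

oravte

i(8)→h(7) and n(13)→e(4) fit y≡15x+17 (mod 26); the inverse of 15 mod 26 is 7. This is an affine cipher: with a=0,…,z=25, each position x becomes (15x+17) mod 26.
Applying it to falcon: f(5)→15·5+17≡14=o; a(0)→15·0+17≡17=r; l(11)→15·11+17≡0=a; c(2)→15·2+17≡21=v; o(14)→15·14+17≡19=t; n(13)→15·13+17≡4=e (all mod 26).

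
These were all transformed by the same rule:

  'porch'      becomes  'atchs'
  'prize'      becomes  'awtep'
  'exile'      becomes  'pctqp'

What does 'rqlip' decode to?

It's a Vigenère-style cipher with numeric key [11,5]: position i shifts by key[i mod 2].
Undoing it on rqlip: r−11=g, q−5=l, l−11=a, i−5=d, p−11=e.

glade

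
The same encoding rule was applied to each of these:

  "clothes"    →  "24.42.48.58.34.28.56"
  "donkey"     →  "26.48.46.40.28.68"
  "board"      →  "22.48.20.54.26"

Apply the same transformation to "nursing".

46.60.54.56.36.46.32

c(#3)→24 and l(#12)→42: differences scale by 2, so n = 2·pos + 18. Each letter becomes 2×(its alphabet position, a=1..z=26) + 18.
On nursing: n=14→46, u=21→60, r=18→54, s=19→56, i=9→36, n=14→46, g=7→32.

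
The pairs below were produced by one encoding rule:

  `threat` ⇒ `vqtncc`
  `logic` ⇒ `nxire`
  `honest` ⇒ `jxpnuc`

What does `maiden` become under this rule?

ojkmgw

Shifts by position in threat: pos 0: t→v (+2), pos 1: h→q (+9), pos 2: r→t (+2), pos 3: e→n (+9) — repeating every 2. The shifts repeat in a cycle of length 2: positions 0,1,… shift by +2, +9, then the pattern repeats.
On maiden: m+2=o, a+9=j, i+2=k, d+9=m, e+2=g, n+9=w.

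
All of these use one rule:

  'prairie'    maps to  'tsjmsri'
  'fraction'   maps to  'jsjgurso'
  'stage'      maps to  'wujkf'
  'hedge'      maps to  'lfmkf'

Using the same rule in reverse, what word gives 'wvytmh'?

supply

Shifts by position in prairie: pos 0: p→t (+4), pos 1: r→s (+1), pos 2: a→j (+9), pos 3: i→m (+4), pos 4: r→s (+1), pos 5: i→r (+9) — repeating every 3. It's a Vigenère-style cipher with numeric key [4,1,9]: position i shifts by key[i mod 3].
Decoding wvytmh: w−4=s, v−1=u, y−9=p, t−4=p, m−1=l, h−9=y.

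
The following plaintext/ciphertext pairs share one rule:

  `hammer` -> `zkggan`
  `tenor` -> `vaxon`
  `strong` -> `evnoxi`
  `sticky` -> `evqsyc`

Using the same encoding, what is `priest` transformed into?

fnqaev

h(7)→z(25) and a(0)→k(10) fit y≡17x+10 (mod 26); the inverse of 17 mod 26 is 23. Each letter's alphabet position (a=0..z=25) is mapped through 17·x+10 mod 26 — an affine cipher.
Applying it to priest: p(15)→17·15+10≡5=f; r(17)→17·17+10≡13=n; i(8)→17·8+10≡16=q; e(4)→17·4+10≡0=a; s(18)→17·18+10≡4=e; t(19)→17·19+10≡21=v (all mod 26).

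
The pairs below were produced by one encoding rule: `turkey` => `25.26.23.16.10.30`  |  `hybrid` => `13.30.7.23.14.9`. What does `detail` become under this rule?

9.10.25.6.14.17

t is letter #20 and maps to 25: an offset of 5. Letters become their 1-based position plus 5 (so a→6, b→7, …).
Applying it to detail: d=4→9, e=5→10, t=20→25, a=1→6, i=9→14, l=12→17.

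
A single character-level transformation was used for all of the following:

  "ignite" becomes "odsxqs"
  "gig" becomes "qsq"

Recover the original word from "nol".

The output letters match the input read backwards, each shifted +10: ignite reversed is etingi. Two steps: reverse the string, then apply a Caesar shift of +10.
Undoing it on nol: shift back: n−10=d, o−10=e, l−10=b → deb; then reverse → bed.

bed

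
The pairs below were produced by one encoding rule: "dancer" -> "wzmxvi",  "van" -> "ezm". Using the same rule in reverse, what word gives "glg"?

tot

Each pair mirrors across the alphabet (d↔w, a↔z, n↔m): positions sum to 25. Each letter is replaced by its mirror in the alphabet: a↔z, b↔y, c↔x, and so on (the Atbash cipher).
Undoing it on glg: g↔t, l↔o, g↔t.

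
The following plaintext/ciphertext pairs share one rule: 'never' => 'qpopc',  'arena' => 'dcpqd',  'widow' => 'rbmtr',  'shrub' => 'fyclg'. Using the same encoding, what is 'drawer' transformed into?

n(13)→q(16) and e(4)→p(15) fit y≡3x+3 (mod 26); the inverse of 3 mod 26 is 9. Treating letters as 0–25, the rule is x ↦ 3x + 3 (mod 26).
For drawer: d(3)→3·3+3≡12=m; r(17)→3·17+3≡2=c; a(0)→3·0+3≡3=d; w(22)→3·22+3≡17=r; e(4)→3·4+3≡15=p; r(17)→3·17+3≡2=c (all mod 26).

mcdrpc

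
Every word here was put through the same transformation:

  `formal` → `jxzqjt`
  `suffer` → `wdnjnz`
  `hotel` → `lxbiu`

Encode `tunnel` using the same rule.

A repeating key of period 3 is used — shifts +4, +9, +8 over and over.
Applying it to tunnel: t+4=x, u+9=d, n+8=v, n+4=r, e+9=n, l+8=t.

xdvrnt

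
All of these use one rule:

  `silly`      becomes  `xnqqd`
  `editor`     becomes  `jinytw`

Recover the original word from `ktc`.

fox

Compare letters: s→x is +5, i→n is +5, l→q is +5 — a constant shift. Each letter is shifted forward by 5 in the alphabet (a Caesar shift of +5).
Reversing it on ktc: k−5=f, t−5=o, c−5=x.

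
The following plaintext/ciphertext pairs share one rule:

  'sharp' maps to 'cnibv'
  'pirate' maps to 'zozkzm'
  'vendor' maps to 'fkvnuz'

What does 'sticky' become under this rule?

A repeating key of period 3 is used — shifts +10, +6, +8 over and over.
For sticky: s+10=c, t+6=z, i+8=q, c+10=m, k+6=q, y+8=g.

czqmqg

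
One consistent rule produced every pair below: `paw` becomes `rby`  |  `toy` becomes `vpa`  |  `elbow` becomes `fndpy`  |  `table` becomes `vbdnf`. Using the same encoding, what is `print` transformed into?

rtjpv

The shift depends on letter class: consonant p→r is +2, but vowel a→b is +1. The rule splits by letter class: vowels +1, consonants +2.
Applying it to print: p(cons)+2=r, r(cons)+2=t, i(vowel)+1=j, n(cons)+2=p, t(cons)+2=v.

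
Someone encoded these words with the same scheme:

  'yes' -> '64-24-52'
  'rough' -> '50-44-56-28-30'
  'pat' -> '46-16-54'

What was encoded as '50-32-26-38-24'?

y(#25)→64 and e(#5)→24: differences scale by 2, so n = 2·pos + 14. With a=1..z=26, the number is 2·pos + 14.
Decoding 50-32-26-38-24: 50→(50−14)÷2=18=r, 32→(32−14)÷2=9=i, 26→(26−14)÷2=6=f, 38→(38−14)÷2=12=l, 24→(24−14)÷2=5=e.

rifle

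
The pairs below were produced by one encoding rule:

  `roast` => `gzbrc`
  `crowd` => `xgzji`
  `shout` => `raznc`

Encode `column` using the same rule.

r(17)→g(6) and o(14)→z(25) fit y≡11x+1 (mod 26); the inverse of 11 mod 26 is 19. Each letter's alphabet position (a=0..z=25) is mapped through 11·x+1 mod 26 — an affine cipher.
On column: c(2)→11·2+1≡23=x; o(14)→11·14+1≡25=z; l(11)→11·11+1≡18=s; u(20)→11·20+1≡13=n; m(12)→11·12+1≡3=d; n(13)→11·13+1≡14=o (all mod 26).

xzsndo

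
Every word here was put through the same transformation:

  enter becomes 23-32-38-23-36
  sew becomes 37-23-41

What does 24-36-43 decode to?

e is letter #5 and maps to 23: an offset of 18. Each letter is replaced by its alphabet position (a=1..z=26) + 18.
Undoing it on 24-36-43: 24→(24−18)÷1=6=f, 36→(36−18)÷1=18=r, 43→(43−18)÷1=25=y.

fry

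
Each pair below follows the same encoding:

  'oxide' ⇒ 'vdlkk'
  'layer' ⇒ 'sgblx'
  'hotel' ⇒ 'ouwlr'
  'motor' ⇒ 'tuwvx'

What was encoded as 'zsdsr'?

Shifts by position in oxide: pos 0: o→v (+7), pos 1: x→d (+6), pos 2: i→l (+3), pos 3: d→k (+7), pos 4: e→k (+6) — repeating every 3. The shifts repeat in a cycle of length 3: positions 0,1,… shift by +7, +6, +3, then the pattern repeats.
Undoing it on zsdsr: z−7=s, s−6=m, d−3=a, s−7=l, r−6=l.

small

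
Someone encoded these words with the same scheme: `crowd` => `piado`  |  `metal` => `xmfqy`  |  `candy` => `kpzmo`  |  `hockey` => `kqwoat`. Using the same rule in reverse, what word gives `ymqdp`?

The output letters match the input read backwards, each shifted +12: crowd reversed is dworc. Two steps: reverse the string, then apply a Caesar shift of +12.
Reversing it on ymqdp: shift back: y−12=m, m−12=a, q−12=e, d−12=r, p−12=d → maerd; then reverse → dream.

dream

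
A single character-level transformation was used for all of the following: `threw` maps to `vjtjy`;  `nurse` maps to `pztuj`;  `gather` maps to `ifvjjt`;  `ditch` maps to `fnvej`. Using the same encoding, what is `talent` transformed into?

vfnjpv

The shift depends on letter class: consonant t→v is +2, but vowel e→j is +5. The rule splits by letter class: vowels +5, consonants +2.
For talent: t(cons)+2=v, a(vowel)+5=f, l(cons)+2=n, e(vowel)+5=j, n(cons)+2=p, t(cons)+2=v.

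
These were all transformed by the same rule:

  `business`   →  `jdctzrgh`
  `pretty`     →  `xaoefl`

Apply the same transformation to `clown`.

kuyhz

In business: b→j is +8, u→d is +9, s→c is +10, i→t is +11 — the shift increases by 1 each position. Each letter shifts forward by (position + 8), i.e. 8, 9, 10, … — the shift grows by one for each successive letter.
Applying it to clown: c+8=k, l+9=u, o+10=y, w+11=h, n+12=z.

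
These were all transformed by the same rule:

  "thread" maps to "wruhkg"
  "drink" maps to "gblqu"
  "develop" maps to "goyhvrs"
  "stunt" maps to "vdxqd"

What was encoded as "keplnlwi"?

humidity

Shifts by position in thread: pos 0: t→w (+3), pos 1: h→r (+10), pos 2: r→u (+3), pos 3: e→h (+3), pos 4: a→k (+10), pos 5: d→g (+3) — repeating every 3. It's a Vigenère-style cipher with numeric key [3,10,3]: position i shifts by key[i mod 3].
Decoding keplnlwi: k−3=h, e−10=u, p−3=m, l−3=i, n−10=d, l−3=i, w−3=t, i−10=y.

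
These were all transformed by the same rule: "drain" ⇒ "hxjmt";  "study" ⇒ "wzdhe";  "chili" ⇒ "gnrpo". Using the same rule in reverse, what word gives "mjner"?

ideal

Shifts by position in drain: pos 0: d→h (+4), pos 1: r→x (+6), pos 2: a→j (+9), pos 3: i→m (+4), pos 4: n→t (+6) — repeating every 3. A repeating key of period 3 is used — shifts +4, +6, +9 over and over.
Reversing it on mjner: m−4=i, j−6=d, n−9=e, e−4=a, r−6=l.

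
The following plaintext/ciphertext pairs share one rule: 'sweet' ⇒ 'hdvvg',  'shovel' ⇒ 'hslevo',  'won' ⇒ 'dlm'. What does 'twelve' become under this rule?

gdvoev

Each pair mirrors across the alphabet (s↔h, w↔d, e↔v): positions sum to 25. Letters are reflected about the middle of the alphabet (position → 25−position): Atbash.
Applying it to twelve: t↔g, w↔d, e↔v, l↔o, v↔e, e↔v.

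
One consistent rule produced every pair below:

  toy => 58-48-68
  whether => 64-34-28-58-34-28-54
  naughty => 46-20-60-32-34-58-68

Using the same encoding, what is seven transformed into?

t(#20)→58 and o(#15)→48: differences scale by 2, so n = 2·pos + 18. Each letter becomes 2×(its alphabet position, a=1..z=26) + 18.
For seven: s=19→56, e=5→28, v=22→62, e=5→28, n=14→46.

56-28-62-28-46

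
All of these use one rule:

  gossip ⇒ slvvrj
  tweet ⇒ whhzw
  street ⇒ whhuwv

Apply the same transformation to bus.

vxe

The output letters match the input read backwards, each shifted +3: gossip reversed is pissog. Two steps: reverse the string, then apply a Caesar shift of +3.
For bus: reverse → sub; then shift: s+3=v, u+3=x, b+3=e.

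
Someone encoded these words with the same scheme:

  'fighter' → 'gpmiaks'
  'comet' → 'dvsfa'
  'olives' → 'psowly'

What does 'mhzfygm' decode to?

The shifts repeat in a cycle of length 3: positions 0,1,… shift by +1, +7, +6, then the pattern repeats.
Decoding mhzfygm: m−1=l, h−7=a, z−6=t, f−1=e, y−7=r, g−6=a, m−1=l.

lateral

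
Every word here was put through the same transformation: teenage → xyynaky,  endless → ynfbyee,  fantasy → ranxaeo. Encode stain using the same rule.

exawn

t(19)→x(23) and e(4)→y(24) fit y≡19x+0 (mod 26); the inverse of 19 mod 26 is 11. This is an affine cipher: with a=0,…,z=25, each position x becomes (19x+0) mod 26.
Applying it to stain: s(18)→19·18+0≡4=e; t(19)→19·19+0≡23=x; a(0)→19·0+0≡0=a; i(8)→19·8+0≡22=w; n(13)→19·13+0≡13=n (all mod 26).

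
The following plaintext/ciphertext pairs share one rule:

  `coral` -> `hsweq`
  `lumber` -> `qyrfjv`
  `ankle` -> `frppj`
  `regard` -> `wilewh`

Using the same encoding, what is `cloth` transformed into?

Shifts by position in coral: pos 0: c→h (+5), pos 1: o→s (+4), pos 2: r→w (+5), pos 3: a→e (+4) — repeating every 2. A repeating key of period 2 is used — shifts +5, +4 over and over.
Applying it to cloth: c+5=h, l+4=p, o+5=t, t+4=x, h+5=m.

hptxm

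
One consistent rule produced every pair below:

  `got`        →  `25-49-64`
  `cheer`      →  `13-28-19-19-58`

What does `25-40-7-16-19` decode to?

g(#7)→25 and o(#15)→49: differences scale by 3, so n = 3·pos + 4. With a=1..z=26, the number is 3·pos + 4.
Decoding 25-40-7-16-19: 25→(25−4)÷3=7=g, 40→(40−4)÷3=12=l, 7→(7−4)÷3=1=a, 16→(16−4)÷3=4=d, 19→(19−4)÷3=5=e.

glade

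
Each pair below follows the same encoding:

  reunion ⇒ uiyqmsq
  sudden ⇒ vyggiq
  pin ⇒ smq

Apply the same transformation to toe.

The shift depends on letter class: consonant r→u is +3, but vowel e→i is +4. Two shifts are in play — +4 for a/e/i/o/u, +3 for every other letter.
For toe: t(cons)+3=w, o(vowel)+4=s, e(vowel)+4=i.

wsi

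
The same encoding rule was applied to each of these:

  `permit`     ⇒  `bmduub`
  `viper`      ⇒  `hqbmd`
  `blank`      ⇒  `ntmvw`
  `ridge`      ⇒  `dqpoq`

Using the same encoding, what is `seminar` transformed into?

emyqzid

Shifts by position in permit: pos 0: p→b (+12), pos 1: e→m (+8), pos 2: r→d (+12), pos 3: m→u (+8) — repeating every 2. The shifts repeat in a cycle of length 2: positions 0,1,… shift by +12, +8, then the pattern repeats.
For seminar: s+12=e, e+8=m, m+12=y, i+8=q, n+12=z, a+8=i, r+12=d.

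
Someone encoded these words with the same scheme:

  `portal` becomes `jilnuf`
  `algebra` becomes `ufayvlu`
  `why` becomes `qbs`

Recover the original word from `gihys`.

Compare letters: p→j is +20, o→i is +20, r→l is +20 — a constant shift. Every letter moves 20 places later in the alphabet, wrapping around z→a.
Undoing it on gihys: g−20=m, i−20=o, h−20=n, y−20=e, s−20=y.

money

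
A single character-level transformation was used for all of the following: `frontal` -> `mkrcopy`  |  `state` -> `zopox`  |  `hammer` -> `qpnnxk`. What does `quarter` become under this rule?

f(5)→m(12) and r(17)→k(10) fit y≡15x+15 (mod 26); the inverse of 15 mod 26 is 7. This is an affine cipher: with a=0,…,z=25, each position x becomes (15x+15) mod 26.
Applying it to quarter: q(16)→15·16+15≡21=v; u(20)→15·20+15≡3=d; a(0)→15·0+15≡15=p; r(17)→15·17+15≡10=k; t(19)→15·19+15≡14=o; e(4)→15·4+15≡23=x; r(17)→15·17+15≡10=k (all mod 26).

vdpkoxk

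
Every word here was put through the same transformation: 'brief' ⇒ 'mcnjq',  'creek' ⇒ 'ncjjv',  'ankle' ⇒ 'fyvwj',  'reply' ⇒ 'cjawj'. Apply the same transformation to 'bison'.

mndty

Two shifts are in play — +5 for a/e/i/o/u, +11 for every other letter.
For bison: b(cons)+11=m, i(vowel)+5=n, s(cons)+11=d, o(vowel)+5=t, n(cons)+11=y.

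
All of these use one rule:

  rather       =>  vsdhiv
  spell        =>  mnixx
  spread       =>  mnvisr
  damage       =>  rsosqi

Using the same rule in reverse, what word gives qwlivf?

Each letter's alphabet position (a=0..z=25) is mapped through 17·x+18 mod 26 — an affine cipher.
Undoing it on qwlivf: q(16)→23·(16−18)≡6=g; w(22)→23·(22−18)≡14=o; l(11)→23·(11−18)≡21=v; i(8)→23·(8−18)≡4=e; v(21)→23·(21−18)≡17=r; f(5)→23·(5−18)≡13=n (all mod 26).

govern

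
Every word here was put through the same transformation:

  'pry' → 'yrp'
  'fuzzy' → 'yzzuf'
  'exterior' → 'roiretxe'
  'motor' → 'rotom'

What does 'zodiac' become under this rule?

caidoz

It's just the letters in reverse order.
On zodiac: reverse → caidoz.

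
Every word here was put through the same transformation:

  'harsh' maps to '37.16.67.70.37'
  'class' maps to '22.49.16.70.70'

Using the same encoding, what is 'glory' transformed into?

34.49.58.67.88

With a=1..z=26, the number is 3·pos + 13.
On glory: g=7→34, l=12→49, o=15→58, r=18→67, y=25→88.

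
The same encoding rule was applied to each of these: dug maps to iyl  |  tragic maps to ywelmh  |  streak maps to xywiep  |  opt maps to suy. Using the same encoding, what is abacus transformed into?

egehyx

Two shifts are in play — +4 for a/e/i/o/u, +5 for every other letter.
For abacus: a(vowel)+4=e, b(cons)+5=g, a(vowel)+4=e, c(cons)+5=h, u(vowel)+4=y, s(cons)+5=x.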